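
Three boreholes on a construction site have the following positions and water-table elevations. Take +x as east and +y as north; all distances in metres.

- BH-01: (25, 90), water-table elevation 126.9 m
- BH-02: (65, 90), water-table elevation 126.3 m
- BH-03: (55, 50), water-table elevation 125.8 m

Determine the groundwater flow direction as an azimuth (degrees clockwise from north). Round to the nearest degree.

With h = a·x + b·y + c and BH-01 as origin, the differences give:
  40·a + 0·b = -0.6
  30·a + (-40)·b = -1.1
Eliminate b (×(-40) and ×0, subtract): -1600·a = 24.00 → a = ∂h/∂x = -0.01500
Back-substitute: b = ∂h/∂y = +0.01625.
Flow direction (−∇h) has components (+0.01500 E, -0.01625 N).
Azimuth = atan2(E, N) = atan2(+0.01500, -0.01625) = 137.3° ≈ 137°.

137°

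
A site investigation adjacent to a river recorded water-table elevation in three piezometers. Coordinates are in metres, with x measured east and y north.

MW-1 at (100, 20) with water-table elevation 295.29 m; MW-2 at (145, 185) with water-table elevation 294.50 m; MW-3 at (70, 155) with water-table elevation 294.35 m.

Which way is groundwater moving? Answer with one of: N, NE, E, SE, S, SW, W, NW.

NW

Three-point gradient (reference MW-1): Δ to MW-2 = (45, 165, -0.79), Δ to MW-3 = (-30, 135, -0.94).
∂h/∂x = +0.004395, ∂h/∂y = -0.005986 (det = 11025).
Flow = −∇h = (-0.004395 east, +0.005986 north), which points northwest.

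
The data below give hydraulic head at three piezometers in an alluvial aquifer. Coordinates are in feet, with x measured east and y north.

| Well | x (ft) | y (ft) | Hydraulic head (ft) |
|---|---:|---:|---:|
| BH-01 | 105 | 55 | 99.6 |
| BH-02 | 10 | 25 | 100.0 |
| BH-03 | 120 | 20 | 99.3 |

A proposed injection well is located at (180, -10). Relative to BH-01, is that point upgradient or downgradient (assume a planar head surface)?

Differences from BH-01: to BH-02 (Δx, Δy, Δh) = (-95, -30, +0.4); to BH-03 = (15, -35, -0.3).
Solve a·Δx + b·Δy = Δh: det = (-95)·(-35) − 15·(-30) = 3775.
∂h/∂x = [(+0.4)·(-35) − (-0.3)·(-30)] / 3775 = -0.006093
∂h/∂y = [(-95)·(-0.3) − 15·(+0.4)] / 3775 = +0.005960
Head at (180, -10) = 99.6 + (-0.006093)·(75) + (+0.005960)·(-65) = 98.76 ft.
That is lower than the 99.6 ft at BH-01, so the point is downgradient.

downgradient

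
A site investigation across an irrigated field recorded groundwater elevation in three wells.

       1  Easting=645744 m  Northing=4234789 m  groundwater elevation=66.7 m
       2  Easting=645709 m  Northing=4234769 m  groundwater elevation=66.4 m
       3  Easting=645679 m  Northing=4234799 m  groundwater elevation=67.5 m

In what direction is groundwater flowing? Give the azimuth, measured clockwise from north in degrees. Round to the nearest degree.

165°

Taking 1 as reference: 2−1 = (-35, -20, -0.3); 3−1 = (-65, 10, +0.8).
Solve a·Δx + b·Δy = Δh: det = (-35)·10 − (-65)·(-20) = -1650.
∂h/∂x = [(-0.3)·10 − (+0.8)·(-20)] / -1650 = -0.007879
∂h/∂y = [(-35)·(+0.8) − (-65)·(-0.3)] / -1650 = +0.02879
Flow direction (−∇h) has components (+0.007879 E, -0.02879 N).
Azimuth = atan2(E, N) = atan2(+0.007879, -0.02879) = 164.7° ≈ 165°.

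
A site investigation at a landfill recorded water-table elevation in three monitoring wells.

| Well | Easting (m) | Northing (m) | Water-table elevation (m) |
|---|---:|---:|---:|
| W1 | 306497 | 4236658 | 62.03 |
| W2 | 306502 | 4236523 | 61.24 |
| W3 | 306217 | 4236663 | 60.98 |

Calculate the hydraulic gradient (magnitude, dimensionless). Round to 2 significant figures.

0.0071

With h = a·x + b·y + c and W1 as origin, the differences give:
  5·a + (-135)·b = -0.79
  (-280)·a + 5·b = -1.05
Eliminate b (×5 and ×(-135), subtract): -37775·a = -145.700 → a = ∂h/∂x = +0.003857
Back-substitute: b = ∂h/∂y = +0.005995.
|∇h| = √(0.003857² + 0.005995²) = 0.007129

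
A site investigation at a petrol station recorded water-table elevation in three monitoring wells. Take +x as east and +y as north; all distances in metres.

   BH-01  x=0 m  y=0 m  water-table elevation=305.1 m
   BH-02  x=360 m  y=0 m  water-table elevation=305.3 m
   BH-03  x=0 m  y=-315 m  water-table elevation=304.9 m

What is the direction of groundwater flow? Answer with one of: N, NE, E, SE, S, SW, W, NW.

SW

∂h/∂x = (305.3 − 305.1) / (360 − 0) = +0.0005556
∂h/∂y = (304.9 − 305.1) / (-315 − 0) = +0.0006349
Flow = −∇h = (-0.0005556 east, -0.0006349 north), which points southwest.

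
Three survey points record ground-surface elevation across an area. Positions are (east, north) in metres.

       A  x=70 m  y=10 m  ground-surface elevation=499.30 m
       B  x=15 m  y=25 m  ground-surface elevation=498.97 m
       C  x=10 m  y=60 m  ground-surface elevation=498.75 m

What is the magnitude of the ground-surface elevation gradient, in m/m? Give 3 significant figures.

Taking A as reference: B−A = (-55, 15, -0.33); C−A = (-60, 50, -0.55).
Solve a·Δx + b·Δy = Δz: det = (-55)·50 − (-60)·15 = -1850.
∂z/∂x = [(-0.33)·50 − (-0.55)·15] / -1850 = +0.004459
∂z/∂y = [(-55)·(-0.55) − (-60)·(-0.33)] / -1850 = -0.005649
|∇f| = √(0.004459² + -0.005649²) = 0.007197 m/m

0.00720 m/m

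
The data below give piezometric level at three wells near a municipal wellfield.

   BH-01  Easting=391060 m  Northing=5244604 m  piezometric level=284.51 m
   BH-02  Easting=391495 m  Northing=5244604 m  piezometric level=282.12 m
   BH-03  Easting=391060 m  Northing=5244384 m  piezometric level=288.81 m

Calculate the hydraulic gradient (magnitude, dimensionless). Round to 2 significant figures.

∂h/∂x = (282.12 − 284.51) / (391495 − 391060) = -0.005494
∂h/∂y = (288.81 − 284.51) / (5244384 − 5244604) = -0.01955
|∇h| = √(-0.005494² + -0.01955²) = 0.02031

0.020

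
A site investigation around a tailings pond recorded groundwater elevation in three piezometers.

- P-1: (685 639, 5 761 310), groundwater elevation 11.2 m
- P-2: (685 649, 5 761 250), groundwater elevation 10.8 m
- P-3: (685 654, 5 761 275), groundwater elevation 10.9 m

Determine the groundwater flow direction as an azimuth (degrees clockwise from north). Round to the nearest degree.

Taking P-1 as reference: P-2−P-1 = (10, -60, -0.4); P-3−P-1 = (15, -35, -0.3).
Determinant of the coordinate differences = 10·(-35) − 15·(-60) = 550.
∂h/∂x = [(-0.4)·(-35) − (-0.3)·(-60)] / 550 = -0.007273
∂h/∂y = [10·(-0.3) − 15·(-0.4)] / 550 = +0.005455
Flow direction (−∇h) has components (+0.007273 E, -0.005455 N).
Azimuth = atan2(E, N) = atan2(+0.007273, -0.005455) = 126.9° ≈ 127°.

127°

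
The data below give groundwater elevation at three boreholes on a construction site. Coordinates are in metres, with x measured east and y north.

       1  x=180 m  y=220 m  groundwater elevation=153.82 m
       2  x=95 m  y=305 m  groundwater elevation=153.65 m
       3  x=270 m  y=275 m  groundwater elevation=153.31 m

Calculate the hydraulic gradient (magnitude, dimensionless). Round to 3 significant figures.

Taking 1 as reference: 2−1 = (-85, 85, -0.17); 3−1 = (90, 55, -0.51).
Determinant of the coordinate differences = (-85)·55 − 90·85 = -12325.
∂h/∂x = [(-0.17)·55 − (-0.51)·85] / -12325 = -0.002759
∂h/∂y = [(-85)·(-0.51) − 90·(-0.17)] / -12325 = -0.004759
|∇h| = √(-0.002759² + -0.004759²) = 0.005501

0.00550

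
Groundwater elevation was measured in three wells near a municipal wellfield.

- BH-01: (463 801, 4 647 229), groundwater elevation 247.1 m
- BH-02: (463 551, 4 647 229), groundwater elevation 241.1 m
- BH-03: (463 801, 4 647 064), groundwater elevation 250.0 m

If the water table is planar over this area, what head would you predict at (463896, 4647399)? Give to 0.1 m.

∂h/∂x = (241.1 − 247.1) / (463551 − 463801) = +0.02400
∂h/∂y = (250.0 − 247.1) / (4647064 − 4647229) = -0.01758
h(463896, 4647399) = 247.1 + (+0.02400)·(95) + (-0.01758)·(170) = 247.1 +2.280 -2.988 = 246.392 m.

246.4 m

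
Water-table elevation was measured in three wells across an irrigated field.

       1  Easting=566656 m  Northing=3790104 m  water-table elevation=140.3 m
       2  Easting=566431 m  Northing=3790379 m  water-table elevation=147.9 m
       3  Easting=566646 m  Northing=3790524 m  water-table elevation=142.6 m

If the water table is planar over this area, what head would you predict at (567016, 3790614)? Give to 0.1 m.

With h = a·x + b·y + c and 1 as origin, the differences give:
  (-225)·a + 275·b = +7.6
  (-10)·a + 420·b = +2.3
Eliminate b (×420 and ×275, subtract): -91750·a = 2559.50 → a = ∂h/∂x = -0.02790
Back-substitute: b = ∂h/∂y = +0.004812.
h(567016, 3790614) = 140.3 + (-0.02790)·(360) + (+0.004812)·(510) = 140.3 -10.043 +2.454 = 132.711 m.

132.7 m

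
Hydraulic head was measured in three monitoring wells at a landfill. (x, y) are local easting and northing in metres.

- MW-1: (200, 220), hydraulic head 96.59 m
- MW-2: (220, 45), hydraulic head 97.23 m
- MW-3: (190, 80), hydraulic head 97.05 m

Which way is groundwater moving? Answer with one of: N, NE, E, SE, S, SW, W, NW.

NW

Differences from MW-1: to MW-2 (Δx, Δy, Δh) = (20, -175, +0.64); to MW-3 = (-10, -140, +0.46).
Determinant of the coordinate differences = 20·(-140) − (-10)·(-175) = -4550.
∂h/∂x = [(+0.64)·(-140) − (+0.46)·(-175)] / -4550 = +0.002000
∂h/∂y = [20·(+0.46) − (-10)·(+0.64)] / -4550 = -0.003429
Flow = −∇h = (-0.002000 east, +0.003429 north), which points northwest.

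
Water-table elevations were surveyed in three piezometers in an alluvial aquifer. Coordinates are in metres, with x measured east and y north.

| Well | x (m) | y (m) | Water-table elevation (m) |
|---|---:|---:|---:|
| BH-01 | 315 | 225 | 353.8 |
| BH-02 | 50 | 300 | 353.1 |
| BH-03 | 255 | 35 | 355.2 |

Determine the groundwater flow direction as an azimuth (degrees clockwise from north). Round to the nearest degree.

Differences from BH-01: to BH-02 (Δx, Δy, Δh) = (-265, 75, -0.7); to BH-03 = (-60, -190, +1.4).
Determinant of the coordinate differences = (-265)·(-190) − (-60)·75 = 54850.
∂h/∂x = [(-0.7)·(-190) − (+1.4)·75] / 54850 = +0.0005105
∂h/∂y = [(-265)·(+1.4) − (-60)·(-0.7)] / 54850 = -0.007530
Flow direction (−∇h) has components (-0.0005105 E, +0.007530 N).
Azimuth = atan2(E, N) = atan2(-0.0005105, +0.007530) = 356.1° ≈ 356°.

356°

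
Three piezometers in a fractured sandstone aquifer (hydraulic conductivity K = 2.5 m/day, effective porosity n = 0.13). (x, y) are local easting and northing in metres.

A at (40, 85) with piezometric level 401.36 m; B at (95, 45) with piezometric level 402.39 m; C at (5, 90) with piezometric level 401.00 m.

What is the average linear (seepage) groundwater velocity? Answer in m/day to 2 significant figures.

Taking A as reference: B−A = (55, -40, +1.03); C−A = (-35, 5, -0.36).
Determinant of the coordinate differences = 55·5 − (-35)·(-40) = -1125.
∂h/∂x = [(+1.03)·5 − (-0.36)·(-40)] / -1125 = +0.008222
∂h/∂y = [55·(-0.36) − (-35)·(+1.03)] / -1125 = -0.01444
|∇h| = √(0.008222² + -0.01444²) = 0.01662
Seepage velocity v = K·i/n = 2.5 × 0.01662 / 0.13 = 0.3196 m/day.

0.32 m/day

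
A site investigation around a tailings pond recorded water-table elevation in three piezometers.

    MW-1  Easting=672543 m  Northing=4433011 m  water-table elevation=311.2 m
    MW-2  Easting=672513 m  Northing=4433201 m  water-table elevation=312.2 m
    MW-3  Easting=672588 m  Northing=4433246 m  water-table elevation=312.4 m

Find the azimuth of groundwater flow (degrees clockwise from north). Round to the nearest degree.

175°

Differences from MW-1: to MW-2 (Δx, Δy, Δh) = (-30, 190, +1.0); to MW-3 = (45, 235, +1.2).
Determinant of the coordinate differences = (-30)·235 − 45·190 = -15600.
∂h/∂x = [(+1.0)·235 − (+1.2)·190] / -15600 = -0.0004487
∂h/∂y = [(-30)·(+1.2) − 45·(+1.0)] / -15600 = +0.005192
Flow direction (−∇h) has components (+0.0004487 E, -0.005192 N).
Azimuth = atan2(E, N) = atan2(+0.0004487, -0.005192) = 175.1° ≈ 175°.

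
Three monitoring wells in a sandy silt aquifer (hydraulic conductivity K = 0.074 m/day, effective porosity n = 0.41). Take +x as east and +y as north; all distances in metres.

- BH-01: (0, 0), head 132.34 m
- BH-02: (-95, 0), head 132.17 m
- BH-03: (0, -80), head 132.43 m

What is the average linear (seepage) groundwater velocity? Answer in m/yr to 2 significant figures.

∂h/∂x = (132.17 − 132.34) / (-95 − 0) = +0.001789
∂h/∂y = (132.43 − 132.34) / (-80 − 0) = -0.001125
|∇h| = √(0.001789² + -0.001125²) = 0.002113
Seepage velocity v = K·i/n = 0.074 × 0.002113 / 0.41 = 0.0003814 m/day = 0.1393 m/yr.

0.14 m/yr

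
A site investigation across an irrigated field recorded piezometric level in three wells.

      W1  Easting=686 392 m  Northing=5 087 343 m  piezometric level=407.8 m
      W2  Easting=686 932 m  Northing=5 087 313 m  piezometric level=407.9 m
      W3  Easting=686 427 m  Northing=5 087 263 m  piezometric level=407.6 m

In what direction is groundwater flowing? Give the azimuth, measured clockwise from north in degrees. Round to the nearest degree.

Three-point gradient (reference W1): Δ to W2 = (540, -30, +0.1), Δ to W3 = (35, -80, -0.2).
∂h/∂x = +0.0003321, ∂h/∂y = +0.002645 (det = -42150).
Flow direction (−∇h) has components (-0.0003321 E, -0.002645 N).
Azimuth = atan2(E, N) = atan2(-0.0003321, -0.002645) = 187.2° ≈ 187°.

187°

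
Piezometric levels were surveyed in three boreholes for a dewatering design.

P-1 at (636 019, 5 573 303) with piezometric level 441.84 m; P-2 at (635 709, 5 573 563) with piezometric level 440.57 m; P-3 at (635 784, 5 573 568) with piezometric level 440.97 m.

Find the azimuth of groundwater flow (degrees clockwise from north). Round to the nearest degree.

Differences from P-1: to P-2 (Δx, Δy, Δh) = (-310, 260, -1.27); to P-3 = (-235, 265, -0.87).
Determinant of the coordinate differences = (-310)·265 − (-235)·260 = -21050.
∂h/∂x = [(-1.27)·265 − (-0.87)·260] / -21050 = +0.005242
∂h/∂y = [(-310)·(-0.87) − (-235)·(-1.27)] / -21050 = +0.001366
Flow direction (−∇h) has components (-0.005242 E, -0.001366 N).
Azimuth = atan2(E, N) = atan2(-0.005242, -0.001366) = 255.4° ≈ 255°.

255°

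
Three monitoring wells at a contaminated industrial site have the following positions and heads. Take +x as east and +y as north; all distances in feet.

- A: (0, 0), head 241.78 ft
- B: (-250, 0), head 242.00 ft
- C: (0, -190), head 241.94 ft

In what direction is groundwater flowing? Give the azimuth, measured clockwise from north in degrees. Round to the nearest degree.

∂h/∂x = (242.00 − 241.78) / (-250 − 0) = -0.0008800
∂h/∂y = (241.94 − 241.78) / (-190 − 0) = -0.0008421
Flow direction (−∇h) has components (+0.0008800 E, +0.0008421 N).
Azimuth = atan2(E, N) = atan2(+0.0008800, +0.0008421) = 46.3° ≈ 046°.

046°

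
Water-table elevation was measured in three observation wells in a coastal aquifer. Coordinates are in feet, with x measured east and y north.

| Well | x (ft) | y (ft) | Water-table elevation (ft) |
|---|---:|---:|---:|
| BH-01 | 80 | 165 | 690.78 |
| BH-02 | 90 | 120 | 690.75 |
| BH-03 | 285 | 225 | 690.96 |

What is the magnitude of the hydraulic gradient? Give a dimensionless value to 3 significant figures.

Differences from BH-01: to BH-02 (Δx, Δy, Δh) = (10, -45, -0.03); to BH-03 = (205, 60, +0.18).
Solve a·Δx + b·Δy = Δh: det = 10·60 − 205·(-45) = 9825.
∂h/∂x = [(-0.03)·60 − (+0.18)·(-45)] / 9825 = +0.0006412
∂h/∂y = [10·(+0.18) − 205·(-0.03)] / 9825 = +0.0008092
|∇h| = √(0.0006412² + 0.0008092²) = 0.001032

0.00103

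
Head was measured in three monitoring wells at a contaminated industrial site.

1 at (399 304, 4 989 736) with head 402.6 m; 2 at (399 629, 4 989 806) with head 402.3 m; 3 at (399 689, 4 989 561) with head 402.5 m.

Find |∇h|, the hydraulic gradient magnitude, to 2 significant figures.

With h = a·x + b·y + c and 1 as origin, the differences give:
  325·a + 70·b = -0.3
  385·a + (-175)·b = -0.1
Eliminate b (×(-175) and ×70, subtract): -83825·a = 59.50 → a = ∂h/∂x = -0.0007098
Back-substitute: b = ∂h/∂y = -0.0009902.
|∇h| = √(-0.0007098² + -0.0009902²) = 0.001218

0.0012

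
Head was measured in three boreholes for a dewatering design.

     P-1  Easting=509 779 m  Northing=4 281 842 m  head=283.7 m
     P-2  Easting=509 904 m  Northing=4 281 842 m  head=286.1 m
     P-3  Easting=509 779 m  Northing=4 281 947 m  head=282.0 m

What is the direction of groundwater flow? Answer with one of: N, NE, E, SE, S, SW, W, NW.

∂h/∂x = (286.1 − 283.7) / (509904 − 509779) = +0.01920
∂h/∂y = (282.0 − 283.7) / (4281947 − 4281842) = -0.01619
Flow = −∇h = (-0.01920 east, +0.01619 north), which points northwest.

NW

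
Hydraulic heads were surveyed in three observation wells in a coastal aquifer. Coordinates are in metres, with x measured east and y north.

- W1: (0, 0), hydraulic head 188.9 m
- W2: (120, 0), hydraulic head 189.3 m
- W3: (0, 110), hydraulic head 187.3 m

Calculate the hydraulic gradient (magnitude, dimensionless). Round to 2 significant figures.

∂h/∂x = (189.3 − 188.9) / (120 − 0) = +0.003333
∂h/∂y = (187.3 − 188.9) / (110 − 0) = -0.01455
|∇h| = √(0.003333² + -0.01455²) = 0.01493

0.015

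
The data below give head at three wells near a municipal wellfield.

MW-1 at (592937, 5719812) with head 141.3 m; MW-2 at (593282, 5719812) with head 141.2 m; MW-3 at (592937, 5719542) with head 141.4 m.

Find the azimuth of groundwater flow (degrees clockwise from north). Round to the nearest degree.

038°

∂h/∂x = (141.2 − 141.3) / (593282 − 592937) = -0.0002899
∂h/∂y = (141.4 − 141.3) / (5719542 − 5719812) = -0.0003704
Flow direction (−∇h) has components (+0.0002899 E, +0.0003704 N).
Azimuth = atan2(E, N) = atan2(+0.0002899, +0.0003704) = 38.0° ≈ 038°.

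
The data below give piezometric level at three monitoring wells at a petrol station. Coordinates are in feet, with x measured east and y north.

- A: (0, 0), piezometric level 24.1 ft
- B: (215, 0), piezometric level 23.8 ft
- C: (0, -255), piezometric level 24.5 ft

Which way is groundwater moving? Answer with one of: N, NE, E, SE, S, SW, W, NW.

NE

∂h/∂x = (23.8 − 24.1) / (215 − 0) = -0.001395
∂h/∂y = (24.5 − 24.1) / (-255 − 0) = -0.001569
Flow = −∇h = (+0.001395 east, +0.001569 north), which points northeast.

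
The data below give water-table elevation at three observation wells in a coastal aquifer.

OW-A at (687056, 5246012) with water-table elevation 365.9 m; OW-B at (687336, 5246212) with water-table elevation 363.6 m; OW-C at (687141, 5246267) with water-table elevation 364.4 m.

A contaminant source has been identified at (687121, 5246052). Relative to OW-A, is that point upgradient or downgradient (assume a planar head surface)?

downgradient

Differences from OW-A: to OW-B (Δx, Δy, Δh) = (280, 200, -2.3); to OW-C = (85, 255, -1.5).
Solve a·Δx + b·Δy = Δh: det = 280·255 − 85·200 = 54400.
∂h/∂x = [(-2.3)·255 − (-1.5)·200] / 54400 = -0.005267
∂h/∂y = [280·(-1.5) − 85·(-2.3)] / 54400 = -0.004127
Head at (687121, 5246052) = 365.9 + (-0.005267)·(65) + (-0.004127)·(40) = 365.39 m.
That is lower than the 365.9 m at OW-A, so the point is downgradient.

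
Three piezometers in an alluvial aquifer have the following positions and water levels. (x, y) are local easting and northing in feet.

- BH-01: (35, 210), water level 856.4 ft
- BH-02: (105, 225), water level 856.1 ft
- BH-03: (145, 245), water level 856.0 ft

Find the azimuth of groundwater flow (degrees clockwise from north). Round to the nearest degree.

Differences from BH-01: to BH-02 (Δx, Δy, Δh) = (70, 15, -0.3); to BH-03 = (110, 35, -0.4).
Solve a·Δx + b·Δy = Δh: det = 70·35 − 110·15 = 800.
∂h/∂x = [(-0.3)·35 − (-0.4)·15] / 800 = -0.005625
∂h/∂y = [70·(-0.4) − 110·(-0.3)] / 800 = +0.006250
Flow direction (−∇h) has components (+0.005625 E, -0.006250 N).
Azimuth = atan2(E, N) = atan2(+0.005625, -0.006250) = 138.0° ≈ 138°.

138°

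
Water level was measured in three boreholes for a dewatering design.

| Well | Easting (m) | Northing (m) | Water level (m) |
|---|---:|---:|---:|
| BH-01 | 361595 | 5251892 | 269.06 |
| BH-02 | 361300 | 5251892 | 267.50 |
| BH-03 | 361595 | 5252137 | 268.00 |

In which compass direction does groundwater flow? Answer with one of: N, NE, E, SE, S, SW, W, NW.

∂h/∂x = (267.50 − 269.06) / (361300 − 361595) = +0.005288
∂h/∂y = (268.00 − 269.06) / (5252137 − 5251892) = -0.004327
Flow = −∇h = (-0.005288 east, +0.004327 north), which points northwest.

NW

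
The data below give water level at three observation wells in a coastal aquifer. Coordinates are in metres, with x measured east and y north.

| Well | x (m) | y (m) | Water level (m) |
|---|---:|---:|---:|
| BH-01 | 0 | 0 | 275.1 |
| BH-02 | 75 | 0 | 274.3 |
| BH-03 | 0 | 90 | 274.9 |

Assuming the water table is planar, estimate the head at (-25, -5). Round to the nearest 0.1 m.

∂h/∂x = (274.3 − 275.1) / (75 − 0) = -0.01067
∂h/∂y = (274.9 − 275.1) / (90 − 0) = -0.002222
h(-25, -5) = 275.1 + (-0.01067)·(-25) + (-0.002222)·(-5) = 275.1 +0.267 +0.011 = 275.378 m.

275.4 m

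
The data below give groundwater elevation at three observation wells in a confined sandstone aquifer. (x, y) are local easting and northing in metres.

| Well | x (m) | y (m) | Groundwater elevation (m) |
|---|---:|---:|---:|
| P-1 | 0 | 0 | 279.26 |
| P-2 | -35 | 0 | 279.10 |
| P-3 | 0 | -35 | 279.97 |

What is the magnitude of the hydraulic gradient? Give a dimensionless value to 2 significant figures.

∂h/∂x = (279.10 − 279.26) / (-35 − 0) = +0.004571
∂h/∂y = (279.97 − 279.26) / (-35 − 0) = -0.02029
|∇h| = √(0.004571² + -0.02029²) = 0.0208

0.021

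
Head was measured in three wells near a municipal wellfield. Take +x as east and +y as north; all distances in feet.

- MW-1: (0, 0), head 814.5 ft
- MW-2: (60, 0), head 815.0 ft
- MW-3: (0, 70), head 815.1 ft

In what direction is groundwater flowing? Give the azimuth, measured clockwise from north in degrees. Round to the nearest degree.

224°

∂h/∂x = (815.0 − 814.5) / (60 − 0) = +0.008333
∂h/∂y = (815.1 − 814.5) / (70 − 0) = +0.008571
Flow direction (−∇h) has components (-0.008333 E, -0.008571 N).
Azimuth = atan2(E, N) = atan2(-0.008333, -0.008571) = 224.2° ≈ 224°.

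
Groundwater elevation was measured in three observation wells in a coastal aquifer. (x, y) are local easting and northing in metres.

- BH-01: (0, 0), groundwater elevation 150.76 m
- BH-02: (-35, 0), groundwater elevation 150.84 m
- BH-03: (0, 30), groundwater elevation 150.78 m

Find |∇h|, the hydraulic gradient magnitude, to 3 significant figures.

∂h/∂x = (150.84 − 150.76) / (-35 − 0) = -0.002286
∂h/∂y = (150.78 − 150.76) / (30 − 0) = +0.0006667
|∇h| = √(-0.002286² + 0.0006667²) = 0.002381

0.00238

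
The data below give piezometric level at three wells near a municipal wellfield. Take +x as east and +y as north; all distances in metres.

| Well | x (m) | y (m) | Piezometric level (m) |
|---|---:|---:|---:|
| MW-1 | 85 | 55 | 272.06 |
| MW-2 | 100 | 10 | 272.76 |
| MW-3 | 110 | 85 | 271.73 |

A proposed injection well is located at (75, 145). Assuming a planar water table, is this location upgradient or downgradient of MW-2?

Taking MW-1 as reference: MW-2−MW-1 = (15, -45, +0.70); MW-3−MW-1 = (25, 30, -0.33).
Solve a·Δx + b·Δy = Δh: det = 15·30 − 25·(-45) = 1575.
∂h/∂x = [(+0.70)·30 − (-0.33)·(-45)] / 1575 = +0.003905
∂h/∂y = [15·(-0.33) − 25·(+0.70)] / 1575 = -0.01425
Head at (75, 145) = 272.06 + (+0.003905)·(-10) + (-0.01425)·(90) = 270.74 m.
That is lower than the 272.76 m at MW-2, so the point is downgradient.

downgradient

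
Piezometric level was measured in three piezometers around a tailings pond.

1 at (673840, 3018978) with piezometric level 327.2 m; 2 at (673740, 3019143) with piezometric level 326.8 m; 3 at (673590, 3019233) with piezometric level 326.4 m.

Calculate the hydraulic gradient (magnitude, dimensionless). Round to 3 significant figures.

0.00229

With h = a·x + b·y + c and 1 as origin, the differences give:
  (-100)·a + 165·b = -0.4
  (-250)·a + 255·b = -0.8
Eliminate b (×255 and ×165, subtract): 15750·a = 30.00 → a = ∂h/∂x = +0.001905
Back-substitute: b = ∂h/∂y = -0.001270.
|∇h| = √(0.001905² + -0.001270²) = 0.00229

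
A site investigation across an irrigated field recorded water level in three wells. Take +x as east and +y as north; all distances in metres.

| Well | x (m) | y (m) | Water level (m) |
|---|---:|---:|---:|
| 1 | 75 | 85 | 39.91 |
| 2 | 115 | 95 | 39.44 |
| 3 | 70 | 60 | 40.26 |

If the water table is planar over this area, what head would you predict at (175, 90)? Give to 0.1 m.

With h = a·x + b·y + c and 1 as origin, the differences give:
  40·a + 10·b = -0.47
  (-5)·a + (-25)·b = +0.35
Eliminate b (×(-25) and ×10, subtract): -950·a = 8.250 → a = ∂h/∂x = -0.008684
Back-substitute: b = ∂h/∂y = -0.01226.
h(175, 90) = 39.91 + (-0.008684)·(100) + (-0.01226)·(5) = 39.91 -0.868 -0.061 = 38.980 m.

39.0 m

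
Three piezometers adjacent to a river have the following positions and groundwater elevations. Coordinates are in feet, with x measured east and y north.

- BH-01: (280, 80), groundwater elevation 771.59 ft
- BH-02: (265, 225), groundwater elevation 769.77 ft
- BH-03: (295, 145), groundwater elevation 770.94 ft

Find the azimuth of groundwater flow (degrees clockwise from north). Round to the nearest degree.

With h = a·x + b·y + c and BH-01 as origin, the differences give:
  (-15)·a + 145·b = -1.82
  15·a + 65·b = -0.65
Eliminate b (×65 and ×145, subtract): -3150·a = -24.050 → a = ∂h/∂x = +0.007635
Back-substitute: b = ∂h/∂y = -0.01176.
Flow direction (−∇h) has components (-0.007635 E, +0.01176 N).
Azimuth = atan2(E, N) = atan2(-0.007635, +0.01176) = 327.0° ≈ 327°.

327°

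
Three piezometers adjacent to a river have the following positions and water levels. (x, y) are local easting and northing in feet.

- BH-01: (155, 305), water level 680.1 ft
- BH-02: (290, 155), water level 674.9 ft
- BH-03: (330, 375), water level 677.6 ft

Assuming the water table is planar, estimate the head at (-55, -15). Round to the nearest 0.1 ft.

Differences from BH-01: to BH-02 (Δx, Δy, Δh) = (135, -150, -5.2); to BH-03 = (175, 70, -2.5).
Solve a·Δx + b·Δy = Δh: det = 135·70 − 175·(-150) = 35700.
∂h/∂x = [(-5.2)·70 − (-2.5)·(-150)] / 35700 = -0.02070
∂h/∂y = [135·(-2.5) − 175·(-5.2)] / 35700 = +0.01604
h(-55, -15) = 680.1 + (-0.02070)·(-210) + (+0.01604)·(-320) = 680.1 +4.347 -5.132 = 679.315 ft.

679.3 ft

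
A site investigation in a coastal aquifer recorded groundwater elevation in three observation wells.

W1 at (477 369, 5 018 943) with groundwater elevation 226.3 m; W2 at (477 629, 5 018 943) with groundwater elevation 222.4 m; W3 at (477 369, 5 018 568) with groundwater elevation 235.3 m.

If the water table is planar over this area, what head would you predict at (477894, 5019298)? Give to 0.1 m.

209.9 m

∂h/∂x = (222.4 − 226.3) / (477629 − 477369) = -0.01500
∂h/∂y = (235.3 − 226.3) / (5018568 − 5018943) = -0.02400
h(477894, 5019298) = 226.3 + (-0.01500)·(525) + (-0.02400)·(355) = 226.3 -7.875 -8.520 = 209.905 m.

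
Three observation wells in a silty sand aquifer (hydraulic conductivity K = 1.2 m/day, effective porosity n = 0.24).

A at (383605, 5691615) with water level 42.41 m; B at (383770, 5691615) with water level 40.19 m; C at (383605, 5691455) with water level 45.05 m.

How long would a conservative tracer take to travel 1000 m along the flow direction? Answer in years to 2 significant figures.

26 years

∂h/∂x = (40.19 − 42.41) / (383770 − 383605) = -0.01345
∂h/∂y = (45.05 − 42.41) / (5691455 − 5691615) = -0.01650
|∇h| = √(-0.01345² + -0.01650²) = 0.02129
Seepage velocity v = K·i/n = 1.2 × 0.02129 / 0.24 = 0.1064 m/day.
t = 1000 / 0.1064 = 9398 days = 25.7 years.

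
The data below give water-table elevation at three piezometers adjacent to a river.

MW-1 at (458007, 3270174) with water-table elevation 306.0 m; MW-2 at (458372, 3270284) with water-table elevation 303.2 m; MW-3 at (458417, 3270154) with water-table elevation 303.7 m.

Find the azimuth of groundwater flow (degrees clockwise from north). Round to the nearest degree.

045°

Taking MW-1 as reference: MW-2−MW-1 = (365, 110, -2.8); MW-3−MW-1 = (410, -20, -2.3).
Solve a·Δx + b·Δy = Δh: det = 365·(-20) − 410·110 = -52400.
∂h/∂x = [(-2.8)·(-20) − (-2.3)·110] / -52400 = -0.005897
∂h/∂y = [365·(-2.3) − 410·(-2.8)] / -52400 = -0.005887
Flow direction (−∇h) has components (+0.005897 E, +0.005887 N).
Azimuth = atan2(E, N) = atan2(+0.005897, +0.005887) = 45.0° ≈ 045°.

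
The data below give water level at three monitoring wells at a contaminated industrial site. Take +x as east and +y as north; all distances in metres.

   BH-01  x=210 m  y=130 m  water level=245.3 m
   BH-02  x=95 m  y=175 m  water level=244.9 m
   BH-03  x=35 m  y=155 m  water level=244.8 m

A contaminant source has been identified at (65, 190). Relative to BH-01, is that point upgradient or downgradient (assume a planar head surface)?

Three-point gradient (reference BH-01): Δ to BH-02 = (-115, 45, -0.4), Δ to BH-03 = (-175, 25, -0.5).
∂h/∂x = +0.002500, ∂h/∂y = -0.002500 (det = 5000).
Head at (65, 190) = 245.3 + (+0.002500)·(-145) + (-0.002500)·(60) = 244.79 m.
That is lower than the 245.3 m at BH-01, so the point is downgradient.

downgradient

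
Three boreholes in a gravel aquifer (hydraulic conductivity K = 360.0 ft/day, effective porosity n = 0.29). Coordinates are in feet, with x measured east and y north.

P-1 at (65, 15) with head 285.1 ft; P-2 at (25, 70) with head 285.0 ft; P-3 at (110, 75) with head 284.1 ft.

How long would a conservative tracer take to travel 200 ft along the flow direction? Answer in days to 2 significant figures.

With h = a·x + b·y + c and P-1 as origin, the differences give:
  (-40)·a + 55·b = -0.1
  45·a + 60·b = -1.0
Eliminate b (×60 and ×55, subtract): -4875·a = 49.00 → a = ∂h/∂x = -0.01005
Back-substitute: b = ∂h/∂y = -0.009128.
|∇h| = √(-0.01005² + -0.009128²) = 0.01358
Seepage velocity v = K·i/n = 360.0 × 0.01358 / 0.29 = 16.86 ft/day.
t = 200 / 16.86 = 11.86 days.

12 days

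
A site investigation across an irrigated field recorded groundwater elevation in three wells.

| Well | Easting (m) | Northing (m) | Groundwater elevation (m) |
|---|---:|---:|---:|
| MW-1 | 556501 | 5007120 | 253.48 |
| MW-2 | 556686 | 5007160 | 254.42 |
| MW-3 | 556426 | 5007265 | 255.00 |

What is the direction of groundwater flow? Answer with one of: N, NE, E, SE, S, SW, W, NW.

S

Differences from MW-1: to MW-2 (Δx, Δy, Δh) = (185, 40, +0.94); to MW-3 = (-75, 145, +1.52).
Determinant of the coordinate differences = 185·145 − (-75)·40 = 29825.
∂h/∂x = [(+0.94)·145 − (+1.52)·40] / 29825 = +0.002531
∂h/∂y = [185·(+1.52) − (-75)·(+0.94)] / 29825 = +0.01179
Flow = −∇h = (-0.002531 east, -0.01179 north), which points south.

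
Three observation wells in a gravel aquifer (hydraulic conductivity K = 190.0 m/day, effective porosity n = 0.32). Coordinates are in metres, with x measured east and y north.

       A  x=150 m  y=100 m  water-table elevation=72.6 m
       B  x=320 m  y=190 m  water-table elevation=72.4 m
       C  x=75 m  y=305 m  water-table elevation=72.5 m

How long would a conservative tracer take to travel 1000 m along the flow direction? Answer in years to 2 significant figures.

Differences from A: to B (Δx, Δy, Δh) = (170, 90, -0.2); to C = (-75, 205, -0.1).
Determinant of the coordinate differences = 170·205 − (-75)·90 = 41600.
∂h/∂x = [(-0.2)·205 − (-0.1)·90] / 41600 = -0.0007692
∂h/∂y = [170·(-0.1) − (-75)·(-0.2)] / 41600 = -0.0007692
|∇h| = √(-0.0007692² + -0.0007692²) = 0.001088
Seepage velocity v = K·i/n = 190.0 × 0.001088 / 0.32 = 0.646 m/day.
t = 1000 / 0.646 = 1548 days = 4.24 years.

4.2 years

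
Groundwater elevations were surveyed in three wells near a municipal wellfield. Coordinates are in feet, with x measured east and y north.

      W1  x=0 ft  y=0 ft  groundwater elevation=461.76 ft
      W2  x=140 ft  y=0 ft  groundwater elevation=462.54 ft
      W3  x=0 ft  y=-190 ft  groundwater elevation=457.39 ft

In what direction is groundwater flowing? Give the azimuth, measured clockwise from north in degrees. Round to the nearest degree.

194°

∂h/∂x = (462.54 − 461.76) / (140 − 0) = +0.005571
∂h/∂y = (457.39 − 461.76) / (-190 − 0) = +0.02300
Flow direction (−∇h) has components (-0.005571 E, -0.02300 N).
Azimuth = atan2(E, N) = atan2(-0.005571, -0.02300) = 193.6° ≈ 194°.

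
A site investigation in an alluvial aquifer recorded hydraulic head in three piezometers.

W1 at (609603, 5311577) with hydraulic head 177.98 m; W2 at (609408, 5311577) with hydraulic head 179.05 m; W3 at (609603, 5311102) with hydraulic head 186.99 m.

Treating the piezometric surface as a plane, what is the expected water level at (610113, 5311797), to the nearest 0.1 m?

171.0 m

∂h/∂x = (179.05 − 177.98) / (609408 − 609603) = -0.005487
∂h/∂y = (186.99 − 177.98) / (5311102 − 5311577) = -0.01897
h(610113, 5311797) = 177.98 + (-0.005487)·(510) + (-0.01897)·(220) = 177.98 -2.798 -4.173 = 171.008 m.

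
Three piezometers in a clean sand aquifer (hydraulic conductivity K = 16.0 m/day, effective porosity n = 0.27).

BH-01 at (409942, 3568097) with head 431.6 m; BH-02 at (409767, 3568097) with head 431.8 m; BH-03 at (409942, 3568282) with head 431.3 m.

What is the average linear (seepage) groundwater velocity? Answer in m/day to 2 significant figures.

0.12 m/day

∂h/∂x = (431.8 − 431.6) / (409767 − 409942) = -0.001143
∂h/∂y = (431.3 − 431.6) / (3568282 − 3568097) = -0.001622
|∇h| = √(-0.001143² + -0.001622²) = 0.001984
Seepage velocity v = K·i/n = 16.0 × 0.001984 / 0.27 = 0.1176 m/day.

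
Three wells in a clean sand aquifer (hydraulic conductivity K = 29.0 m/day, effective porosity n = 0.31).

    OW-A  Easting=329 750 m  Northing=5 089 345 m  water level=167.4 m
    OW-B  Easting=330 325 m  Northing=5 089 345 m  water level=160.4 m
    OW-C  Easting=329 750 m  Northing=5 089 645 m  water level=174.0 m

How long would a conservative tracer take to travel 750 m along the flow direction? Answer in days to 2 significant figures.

∂h/∂x = (160.4 − 167.4) / (330325 − 329750) = -0.01217
∂h/∂y = (174.0 − 167.4) / (5089645 − 5089345) = +0.02200
|∇h| = √(-0.01217² + 0.02200²) = 0.02514
Seepage velocity v = K·i/n = 29.0 × 0.02514 / 0.31 = 2.352 m/day.
t = 750 / 2.352 = 318.9 days.

320 days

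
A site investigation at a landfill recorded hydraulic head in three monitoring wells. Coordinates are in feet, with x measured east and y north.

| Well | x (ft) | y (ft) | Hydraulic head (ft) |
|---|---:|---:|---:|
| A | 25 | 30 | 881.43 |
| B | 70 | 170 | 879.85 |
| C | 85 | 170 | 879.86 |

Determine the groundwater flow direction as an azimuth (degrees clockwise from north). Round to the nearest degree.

357°

With h = a·x + b·y + c and A as origin, the differences give:
  45·a + 140·b = -1.58
  60·a + 140·b = -1.57
Eliminate b (×140 and ×140, subtract): -2100·a = -1.400 → a = ∂h/∂x = +0.0006667
Back-substitute: b = ∂h/∂y = -0.01150.
Flow direction (−∇h) has components (-0.0006667 E, +0.01150 N).
Azimuth = atan2(E, N) = atan2(-0.0006667, +0.01150) = 356.7° ≈ 357°.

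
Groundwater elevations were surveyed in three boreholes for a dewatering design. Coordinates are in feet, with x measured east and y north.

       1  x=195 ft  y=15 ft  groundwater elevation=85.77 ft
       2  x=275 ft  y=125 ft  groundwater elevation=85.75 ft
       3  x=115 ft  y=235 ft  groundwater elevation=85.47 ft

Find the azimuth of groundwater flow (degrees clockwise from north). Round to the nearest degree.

Three-point gradient (reference 1): Δ to 2 = (80, 110, -0.02), Δ to 3 = (-80, 220, -0.30).
∂h/∂x = +0.001083, ∂h/∂y = -0.0009697 (det = 26400).
Flow direction (−∇h) has components (-0.001083 E, +0.0009697 N).
Azimuth = atan2(E, N) = atan2(-0.001083, +0.0009697) = 311.8° ≈ 312°.

312°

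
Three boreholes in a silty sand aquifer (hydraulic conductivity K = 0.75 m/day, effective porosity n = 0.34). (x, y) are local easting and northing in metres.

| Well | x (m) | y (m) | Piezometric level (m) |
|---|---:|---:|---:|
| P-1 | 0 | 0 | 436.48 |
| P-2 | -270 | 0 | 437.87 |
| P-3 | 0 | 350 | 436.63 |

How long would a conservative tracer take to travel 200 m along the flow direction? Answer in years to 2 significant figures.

∂h/∂x = (437.87 − 436.48) / (-270 − 0) = -0.005148
∂h/∂y = (436.63 − 436.48) / (350 − 0) = +0.0004286
|∇h| = √(-0.005148² + 0.0004286²) = 0.005166
Seepage velocity v = K·i/n = 0.75 × 0.005166 / 0.34 = 0.0114 m/day.
t = 200 / 0.0114 = 1.754e+04 days = 48 years.

48 years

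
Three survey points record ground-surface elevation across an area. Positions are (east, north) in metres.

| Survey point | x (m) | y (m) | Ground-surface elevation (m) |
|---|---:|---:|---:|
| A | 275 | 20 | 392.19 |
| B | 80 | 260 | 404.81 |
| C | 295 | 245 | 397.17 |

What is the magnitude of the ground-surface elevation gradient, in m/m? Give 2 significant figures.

Differences from A: to B (Δx, Δy, Δh) = (-195, 240, +12.62); to C = (20, 225, +4.98).
Solve a·Δx + b·Δy = Δz: det = (-195)·225 − 20·240 = -48675.
∂z/∂x = [(+12.62)·225 − (+4.98)·240] / -48675 = -0.03378
∂z/∂y = [(-195)·(+4.98) − 20·(+12.62)] / -48675 = +0.02514
|∇f| = √(-0.03378² + 0.02514²) = 0.04211 m/m

0.042 m/m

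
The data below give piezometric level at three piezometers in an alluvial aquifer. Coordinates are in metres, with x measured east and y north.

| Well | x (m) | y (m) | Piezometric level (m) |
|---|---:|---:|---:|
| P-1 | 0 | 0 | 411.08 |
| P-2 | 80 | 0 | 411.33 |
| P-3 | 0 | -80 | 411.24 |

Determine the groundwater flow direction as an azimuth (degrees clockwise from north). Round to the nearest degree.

303°

∂h/∂x = (411.33 − 411.08) / (80 − 0) = +0.003125
∂h/∂y = (411.24 − 411.08) / (-80 − 0) = -0.002000
Flow direction (−∇h) has components (-0.003125 E, +0.002000 N).
Azimuth = atan2(E, N) = atan2(-0.003125, +0.002000) = 302.6° ≈ 303°.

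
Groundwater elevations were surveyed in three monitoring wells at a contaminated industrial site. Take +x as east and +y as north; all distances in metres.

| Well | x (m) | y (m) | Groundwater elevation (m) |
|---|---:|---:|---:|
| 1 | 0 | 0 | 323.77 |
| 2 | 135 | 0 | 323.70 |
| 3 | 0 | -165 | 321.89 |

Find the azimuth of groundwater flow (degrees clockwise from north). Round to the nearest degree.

177°

∂h/∂x = (323.70 − 323.77) / (135 − 0) = -0.0005185
∂h/∂y = (321.89 − 323.77) / (-165 − 0) = +0.01139
Flow direction (−∇h) has components (+0.0005185 E, -0.01139 N).
Azimuth = atan2(E, N) = atan2(+0.0005185, -0.01139) = 177.4° ≈ 177°.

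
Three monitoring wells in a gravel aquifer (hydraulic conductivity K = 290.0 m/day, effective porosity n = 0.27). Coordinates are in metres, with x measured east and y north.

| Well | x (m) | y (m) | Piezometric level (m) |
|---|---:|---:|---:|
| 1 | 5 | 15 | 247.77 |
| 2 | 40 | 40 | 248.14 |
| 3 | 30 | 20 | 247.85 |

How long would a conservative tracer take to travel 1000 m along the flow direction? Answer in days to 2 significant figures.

65 days

Taking 1 as reference: 2−1 = (35, 25, +0.37); 3−1 = (25, 5, +0.08).
Determinant of the coordinate differences = 35·5 − 25·25 = -450.
∂h/∂x = [(+0.37)·5 − (+0.08)·25] / -450 = +0.0003333
∂h/∂y = [35·(+0.08) − 25·(+0.37)] / -450 = +0.01433
|∇h| = √(0.0003333² + 0.01433²) = 0.01433
Seepage velocity v = K·i/n = 290.0 × 0.01433 / 0.27 = 15.39 m/day.
t = 1000 / 15.39 = 64.98 days.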